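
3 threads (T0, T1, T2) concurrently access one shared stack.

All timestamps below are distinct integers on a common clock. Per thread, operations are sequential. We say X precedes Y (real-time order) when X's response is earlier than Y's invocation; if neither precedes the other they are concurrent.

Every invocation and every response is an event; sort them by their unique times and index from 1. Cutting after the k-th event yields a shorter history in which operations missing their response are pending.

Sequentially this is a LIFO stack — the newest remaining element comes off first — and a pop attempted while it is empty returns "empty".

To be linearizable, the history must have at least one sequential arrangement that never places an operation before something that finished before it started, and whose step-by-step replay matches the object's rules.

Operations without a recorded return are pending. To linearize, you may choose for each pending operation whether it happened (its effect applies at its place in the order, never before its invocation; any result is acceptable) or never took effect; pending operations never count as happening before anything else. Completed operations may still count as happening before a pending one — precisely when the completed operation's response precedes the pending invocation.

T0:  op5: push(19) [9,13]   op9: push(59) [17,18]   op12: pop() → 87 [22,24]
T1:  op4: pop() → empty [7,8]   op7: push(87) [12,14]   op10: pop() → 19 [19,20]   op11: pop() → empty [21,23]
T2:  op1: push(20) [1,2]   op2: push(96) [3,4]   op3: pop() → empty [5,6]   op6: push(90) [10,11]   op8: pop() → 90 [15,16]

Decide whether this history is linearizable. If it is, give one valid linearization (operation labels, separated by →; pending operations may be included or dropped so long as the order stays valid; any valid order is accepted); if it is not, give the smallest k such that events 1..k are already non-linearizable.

not linearizable — minimal violating prefix: 6 events

prefix check: 1..5 passes, 1..6 fails once op3's time-6 response joins
one real-time candidate order over the 3 completed operations — the stack replay rejects it
take op1, op2, op3: step 3 already fails, because op3 pop() → empty cannot occur there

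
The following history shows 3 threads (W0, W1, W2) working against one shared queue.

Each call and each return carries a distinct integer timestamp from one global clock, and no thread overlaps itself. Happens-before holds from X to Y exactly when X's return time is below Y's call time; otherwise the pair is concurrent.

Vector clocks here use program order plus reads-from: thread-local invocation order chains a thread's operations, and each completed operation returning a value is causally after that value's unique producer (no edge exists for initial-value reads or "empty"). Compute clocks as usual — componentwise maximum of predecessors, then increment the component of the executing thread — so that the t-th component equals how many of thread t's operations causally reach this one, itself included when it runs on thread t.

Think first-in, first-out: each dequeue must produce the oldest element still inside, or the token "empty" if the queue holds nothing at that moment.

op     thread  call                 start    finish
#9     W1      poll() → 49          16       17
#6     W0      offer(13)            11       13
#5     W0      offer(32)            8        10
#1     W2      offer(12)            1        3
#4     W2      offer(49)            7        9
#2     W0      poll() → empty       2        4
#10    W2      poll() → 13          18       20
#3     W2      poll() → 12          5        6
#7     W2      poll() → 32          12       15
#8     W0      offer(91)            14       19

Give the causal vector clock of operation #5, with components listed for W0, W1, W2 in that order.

(2, 0, 0)

no predecessors for #1 (invoked 1): W2 increments from zero → (0, 0, 1)
no predecessors for #2 (invoked 2): W0 increments from zero → (1, 0, 0)
merge at #3 (invoked 5): VC(#1)=(0, 0, 1), own-thread bump on W2 → (0, 0, 2)
merge at #5 (invoked 8): VC(#2)=(1, 0, 0), own-thread bump on W0 → (2, 0, 0)
merge at #4 (invoked 7): VC(#3)=(0, 0, 2), own-thread bump on W2 → (0, 0, 3)
merge at #6 (invoked 11): VC(#5)=(2, 0, 0), own-thread bump on W0 → (3, 0, 0)
merge at #9 (invoked 16): VC(#4)=(0, 0, 3), own-thread bump on W1 → (0, 1, 3)
merge at #8 (invoked 14): VC(#6)=(3, 0, 0), own-thread bump on W0 → (4, 0, 0)
merge at #7 (invoked 12): VC(#4)=(0, 0, 3), VC(#5)=(2, 0, 0), own-thread bump on W2 → (2, 0, 4)
merge at #10 (invoked 18): VC(#6)=(3, 0, 0), VC(#7)=(2, 0, 4), own-thread bump on W2 → (3, 0, 5)
target: VC(#5) = (2, 0, 0)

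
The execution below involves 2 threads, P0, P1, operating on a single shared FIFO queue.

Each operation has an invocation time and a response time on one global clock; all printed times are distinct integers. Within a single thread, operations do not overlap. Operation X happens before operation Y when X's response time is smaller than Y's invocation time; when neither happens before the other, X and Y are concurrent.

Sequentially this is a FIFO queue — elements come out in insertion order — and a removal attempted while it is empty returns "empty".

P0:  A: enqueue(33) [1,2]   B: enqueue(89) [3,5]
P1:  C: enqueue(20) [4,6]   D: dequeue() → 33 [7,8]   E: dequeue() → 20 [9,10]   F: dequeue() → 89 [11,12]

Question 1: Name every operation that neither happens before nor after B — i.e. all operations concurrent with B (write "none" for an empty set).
B runs from 3 to 5; window-overlapping ops are concurrent
A [1,2]: before
C [4,6]: concurrent
D [7,8]: after
E [9,10]: after
F [11,12]: after

C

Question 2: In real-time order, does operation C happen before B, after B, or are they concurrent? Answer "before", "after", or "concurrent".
C spans [4,6], B spans [3,5]
the intervals overlap in both directions

concurrent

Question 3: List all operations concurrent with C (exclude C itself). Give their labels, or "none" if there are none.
overlap test against C [4,6]: concurrent iff the interval meets 4..6
A [1,2]: before
B [3,5]: concurrent
D [7,8]: after
E [9,10]: after
F [11,12]: after

B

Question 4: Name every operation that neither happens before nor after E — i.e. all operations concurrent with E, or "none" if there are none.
E spans [9,10]: anything still running between times 9 and 10 counts as concurrent
A [1,2]: before
B [3,5]: before
C [4,6]: before
D [7,8]: before
F [11,12]: after

none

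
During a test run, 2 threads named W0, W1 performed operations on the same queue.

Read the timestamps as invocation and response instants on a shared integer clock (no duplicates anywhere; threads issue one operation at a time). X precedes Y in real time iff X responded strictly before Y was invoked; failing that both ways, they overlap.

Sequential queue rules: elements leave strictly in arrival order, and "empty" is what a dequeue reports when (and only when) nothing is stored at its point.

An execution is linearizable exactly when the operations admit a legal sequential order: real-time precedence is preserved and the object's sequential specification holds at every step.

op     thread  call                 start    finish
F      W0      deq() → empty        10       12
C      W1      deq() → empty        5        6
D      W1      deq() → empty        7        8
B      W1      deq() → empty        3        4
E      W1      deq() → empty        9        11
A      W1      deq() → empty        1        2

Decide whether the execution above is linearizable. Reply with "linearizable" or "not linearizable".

linearizable

a witness: A, B, C, D, E, F
1. A deq() → empty, leaving queue <>
2. B deq() → empty, leaving queue <>
3. C deq() → empty, leaving queue <>
4. D deq() → empty, leaving queue <>
5. E deq() → empty, leaving queue <>
6. F deq() → empty, leaving queue <>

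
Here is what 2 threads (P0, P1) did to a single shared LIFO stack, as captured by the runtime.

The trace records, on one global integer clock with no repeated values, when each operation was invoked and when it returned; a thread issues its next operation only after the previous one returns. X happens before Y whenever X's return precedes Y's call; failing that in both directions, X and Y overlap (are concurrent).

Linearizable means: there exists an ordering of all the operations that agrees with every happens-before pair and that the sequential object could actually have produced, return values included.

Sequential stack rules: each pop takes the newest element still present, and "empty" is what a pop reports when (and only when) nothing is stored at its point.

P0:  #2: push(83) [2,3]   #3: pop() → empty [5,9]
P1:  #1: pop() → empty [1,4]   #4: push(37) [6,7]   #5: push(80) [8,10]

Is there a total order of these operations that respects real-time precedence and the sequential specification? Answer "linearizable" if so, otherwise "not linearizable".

not linearizable

events 1..8 are fine; event 9 — the response of #3 at time 9 — makes the prefix non-linearizable
4 orders of the 4 completed LIFO stack ops respect real time; none is legal
include/drop combinations of the 1 pending operation (#5) were all tried; none helps
e.g. #1, #2, #3, #4 (pending dropped): illegal at step 3, since #3 pop() → empty cannot apply there
e.g. #1, #2, #4, #3 (pending dropped): illegal at step 4, since #3 pop() → empty cannot apply there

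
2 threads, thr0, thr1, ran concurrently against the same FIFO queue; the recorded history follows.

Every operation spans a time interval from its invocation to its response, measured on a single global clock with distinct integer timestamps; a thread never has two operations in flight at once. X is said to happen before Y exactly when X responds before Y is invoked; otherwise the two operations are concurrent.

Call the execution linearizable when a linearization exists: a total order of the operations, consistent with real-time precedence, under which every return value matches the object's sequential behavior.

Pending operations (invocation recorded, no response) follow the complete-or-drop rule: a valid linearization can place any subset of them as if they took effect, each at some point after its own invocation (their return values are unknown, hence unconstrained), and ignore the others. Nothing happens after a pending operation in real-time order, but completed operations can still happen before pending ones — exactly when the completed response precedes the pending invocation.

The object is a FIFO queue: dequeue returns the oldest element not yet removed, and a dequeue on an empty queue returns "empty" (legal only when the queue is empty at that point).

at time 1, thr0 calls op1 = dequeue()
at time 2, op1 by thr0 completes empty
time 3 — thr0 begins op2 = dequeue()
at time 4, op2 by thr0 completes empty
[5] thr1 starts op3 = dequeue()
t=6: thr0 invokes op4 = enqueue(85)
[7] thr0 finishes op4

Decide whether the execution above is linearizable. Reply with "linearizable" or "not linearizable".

linearizable

witness order: op1, op2, op3, op4
step 1: op1 dequeue() → empty — queue <>
step 2: op2 dequeue() → empty — queue <>
step 3: op3 dequeue() (pending, included) — queue <>
step 4: op4 enqueue(85) — queue <85>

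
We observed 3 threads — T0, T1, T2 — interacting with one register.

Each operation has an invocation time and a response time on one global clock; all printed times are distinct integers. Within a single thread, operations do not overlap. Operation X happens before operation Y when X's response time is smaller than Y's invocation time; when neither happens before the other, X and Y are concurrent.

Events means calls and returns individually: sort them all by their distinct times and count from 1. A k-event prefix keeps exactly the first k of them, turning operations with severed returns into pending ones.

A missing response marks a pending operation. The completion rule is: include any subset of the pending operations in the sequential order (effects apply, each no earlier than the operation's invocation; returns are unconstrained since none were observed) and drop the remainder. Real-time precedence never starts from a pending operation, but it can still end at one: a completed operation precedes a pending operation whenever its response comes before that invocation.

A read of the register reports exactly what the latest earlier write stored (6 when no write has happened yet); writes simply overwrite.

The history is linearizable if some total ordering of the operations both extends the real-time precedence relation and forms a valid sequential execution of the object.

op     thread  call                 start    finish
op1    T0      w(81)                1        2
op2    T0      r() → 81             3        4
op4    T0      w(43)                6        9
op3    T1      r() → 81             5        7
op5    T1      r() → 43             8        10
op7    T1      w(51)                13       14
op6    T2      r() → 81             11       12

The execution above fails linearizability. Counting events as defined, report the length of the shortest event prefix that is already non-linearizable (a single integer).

events 1..11 are linearizable, e.g. via op1, op2, op3, op4, op5:
after step 1 (op1 w(81)): value 81
after step 2 (op2 r() → 81): value 81
after step 3 (op3 r() → 81): value 81
after step 4 (op4 w(43)): value 43
after step 5 (op5 r() → 43): value 43
once event 12 joins (op6's response, time 12), exhaustive search finds no witness
e.g. op1, op2, op3, op4, op5, op6: illegal at step 6, since op6 r() → 81 cannot apply there
e.g. op1, op2, op3, op5, op4, op6: illegal at step 4, since op5 r() → 43 cannot apply there

12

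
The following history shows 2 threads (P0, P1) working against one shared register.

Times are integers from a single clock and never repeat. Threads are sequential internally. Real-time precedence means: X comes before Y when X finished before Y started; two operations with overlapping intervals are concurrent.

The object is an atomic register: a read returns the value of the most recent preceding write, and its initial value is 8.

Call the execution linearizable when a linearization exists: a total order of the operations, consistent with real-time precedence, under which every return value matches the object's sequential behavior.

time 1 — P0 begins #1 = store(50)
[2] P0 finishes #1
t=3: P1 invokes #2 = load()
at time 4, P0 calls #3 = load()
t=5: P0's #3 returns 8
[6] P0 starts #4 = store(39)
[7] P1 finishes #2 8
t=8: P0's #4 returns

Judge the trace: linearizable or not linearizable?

not linearizable

through event 4 a valid linearization exists; event 5 (#3 responding at time 5) ends that
a single order respects real time; the 2 completed register operations fail replay along it
no completion choice of the 1 pending operation (#2) rescues it — every subset was tried
one such order, #1, #3 (pending dropped), breaks at step 2 where #3 load() → 8 is illegal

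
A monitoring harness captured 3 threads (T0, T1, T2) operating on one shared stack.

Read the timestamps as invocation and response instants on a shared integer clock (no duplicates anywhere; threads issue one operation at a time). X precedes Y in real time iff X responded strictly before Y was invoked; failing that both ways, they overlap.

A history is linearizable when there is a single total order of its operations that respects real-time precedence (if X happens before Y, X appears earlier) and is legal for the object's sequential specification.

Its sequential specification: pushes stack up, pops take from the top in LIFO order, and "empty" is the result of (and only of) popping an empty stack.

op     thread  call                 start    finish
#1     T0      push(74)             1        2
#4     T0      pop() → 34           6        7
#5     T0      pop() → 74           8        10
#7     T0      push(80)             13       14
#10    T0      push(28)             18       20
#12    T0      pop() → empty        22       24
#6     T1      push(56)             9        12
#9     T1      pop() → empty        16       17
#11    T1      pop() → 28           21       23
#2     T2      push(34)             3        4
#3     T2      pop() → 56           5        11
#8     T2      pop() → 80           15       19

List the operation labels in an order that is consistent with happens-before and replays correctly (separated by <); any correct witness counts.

after step 1 (#1 push(74)): stack <74>
after step 2 (#2 push(34)): stack <74,34>
after step 3 (#4 pop() → 34): stack <74>
after step 4 (#5 pop() → 74): stack <>
after step 5 (#6 push(56)): stack <56>
after step 6 (#3 pop() → 56): stack <>
after step 7 (#7 push(80)): stack <80>
after step 8 (#8 pop() → 80): stack <>
after step 9 (#9 pop() → empty): stack <>
after step 10 (#10 push(28)): stack <28>
after step 11 (#11 pop() → 28): stack <>
after step 12 (#12 pop() → empty): stack <>

#1 < #2 < #4 < #5 < #6 < #3 < #7 < #8 < #9 < #10 < #11 < #12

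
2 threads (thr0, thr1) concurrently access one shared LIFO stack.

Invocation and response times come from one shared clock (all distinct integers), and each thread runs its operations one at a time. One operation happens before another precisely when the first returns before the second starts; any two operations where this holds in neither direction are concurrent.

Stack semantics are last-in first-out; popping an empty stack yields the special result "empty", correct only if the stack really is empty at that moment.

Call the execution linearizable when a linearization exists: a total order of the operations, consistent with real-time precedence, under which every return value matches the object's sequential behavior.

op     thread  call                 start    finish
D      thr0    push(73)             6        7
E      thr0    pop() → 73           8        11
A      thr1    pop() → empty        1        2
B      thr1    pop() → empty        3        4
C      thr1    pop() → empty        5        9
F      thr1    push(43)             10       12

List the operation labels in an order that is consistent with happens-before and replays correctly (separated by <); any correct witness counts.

A < B < C < D < E < F

after step 1 (A pop() → empty): stack <>
after step 2 (B pop() → empty): stack <>
after step 3 (C pop() → empty): stack <>
after step 4 (D push(73)): stack <73>
after step 5 (E pop() → 73): stack <>
after step 6 (F push(43)): stack <43>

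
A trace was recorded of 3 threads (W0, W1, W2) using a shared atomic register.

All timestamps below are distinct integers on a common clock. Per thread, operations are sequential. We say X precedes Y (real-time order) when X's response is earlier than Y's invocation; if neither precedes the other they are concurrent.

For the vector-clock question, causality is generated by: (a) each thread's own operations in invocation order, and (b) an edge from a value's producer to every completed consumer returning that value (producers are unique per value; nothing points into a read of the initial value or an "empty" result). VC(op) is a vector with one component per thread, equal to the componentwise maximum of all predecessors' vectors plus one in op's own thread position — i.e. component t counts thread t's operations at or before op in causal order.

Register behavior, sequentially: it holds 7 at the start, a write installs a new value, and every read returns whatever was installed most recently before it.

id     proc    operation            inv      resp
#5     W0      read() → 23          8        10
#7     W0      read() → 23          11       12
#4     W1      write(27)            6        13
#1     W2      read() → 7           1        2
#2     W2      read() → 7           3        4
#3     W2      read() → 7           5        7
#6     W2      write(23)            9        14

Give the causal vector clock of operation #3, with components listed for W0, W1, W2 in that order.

(0, 0, 3)

VC(#1, invoked at 1): no causal predecessors; +1 on W2 → (0, 0, 1)
VC(#4, invoked at 6): no causal predecessors; +1 on W1 → (0, 1, 0)
from VC(#1)=(0, 0, 1), #2 (invoked 3) maxes components and bumps W2 → (0, 0, 2)
from VC(#2)=(0, 0, 2), #3 (invoked 5) maxes components and bumps W2 → (0, 0, 3)
from VC(#3)=(0, 0, 3), #6 (invoked 9) maxes components and bumps W2 → (0, 0, 4)
from VC(#6)=(0, 0, 4), #5 (invoked 8) maxes components and bumps W0 → (1, 0, 4)
from VC(#5)=(1, 0, 4), VC(#6)=(0, 0, 4), #7 (invoked 11) maxes components and bumps W0 → (2, 0, 4)
target: VC(#3) = (0, 0, 3)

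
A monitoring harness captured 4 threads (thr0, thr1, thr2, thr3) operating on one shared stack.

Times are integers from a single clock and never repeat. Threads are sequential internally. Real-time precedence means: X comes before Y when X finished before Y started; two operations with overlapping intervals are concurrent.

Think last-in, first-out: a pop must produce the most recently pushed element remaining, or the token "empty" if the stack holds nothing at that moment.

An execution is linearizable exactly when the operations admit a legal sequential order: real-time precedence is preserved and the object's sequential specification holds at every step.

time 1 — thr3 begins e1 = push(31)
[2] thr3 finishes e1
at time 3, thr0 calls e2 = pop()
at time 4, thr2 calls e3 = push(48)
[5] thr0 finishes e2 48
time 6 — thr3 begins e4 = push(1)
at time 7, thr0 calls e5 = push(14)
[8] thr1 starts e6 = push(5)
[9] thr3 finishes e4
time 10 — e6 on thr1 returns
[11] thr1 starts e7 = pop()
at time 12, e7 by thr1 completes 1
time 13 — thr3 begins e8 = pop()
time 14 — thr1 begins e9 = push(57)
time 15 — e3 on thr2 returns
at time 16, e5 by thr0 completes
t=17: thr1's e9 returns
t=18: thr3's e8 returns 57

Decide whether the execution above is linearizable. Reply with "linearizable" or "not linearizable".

linearizable

witness order: e1, e3, e2, e5, e6, e4, e7, e9, e8
step 1: e1 push(31) — stack <31>
step 2: e3 push(48) — stack <31,48>
step 3: e2 pop() → 48 — stack <31>
step 4: e5 push(14) — stack <31,14>
step 5: e6 push(5) — stack <31,14,5>
step 6: e4 push(1) — stack <31,14,5,1>
step 7: e7 pop() → 1 — stack <31,14,5>
step 8: e9 push(57) — stack <31,14,5,57>
step 9: e8 pop() → 57 — stack <31,14,5>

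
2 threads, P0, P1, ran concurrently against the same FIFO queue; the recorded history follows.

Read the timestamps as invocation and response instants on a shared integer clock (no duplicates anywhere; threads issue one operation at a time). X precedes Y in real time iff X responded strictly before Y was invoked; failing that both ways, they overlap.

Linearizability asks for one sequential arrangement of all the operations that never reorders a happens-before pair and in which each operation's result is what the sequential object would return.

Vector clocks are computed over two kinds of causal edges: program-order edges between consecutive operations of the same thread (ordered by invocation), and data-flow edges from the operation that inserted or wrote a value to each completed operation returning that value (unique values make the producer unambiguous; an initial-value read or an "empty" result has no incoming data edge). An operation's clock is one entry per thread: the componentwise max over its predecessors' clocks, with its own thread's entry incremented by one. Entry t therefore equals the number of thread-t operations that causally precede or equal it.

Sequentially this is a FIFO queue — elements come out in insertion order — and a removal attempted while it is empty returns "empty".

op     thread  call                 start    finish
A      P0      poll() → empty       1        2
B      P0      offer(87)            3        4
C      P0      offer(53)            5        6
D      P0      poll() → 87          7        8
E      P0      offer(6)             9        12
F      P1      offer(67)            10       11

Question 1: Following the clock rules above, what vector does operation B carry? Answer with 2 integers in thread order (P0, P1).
(2, 0)

no predecessors for F (invoked 10): P1 increments from zero → (0, 1)
no predecessors for A (invoked 1): P0 increments from zero → (1, 0)
B, invoked 3, takes VC(A)=(1, 0) under max, adds 1 for P0 → (2, 0)
C, invoked 5, takes VC(B)=(2, 0) under max, adds 1 for P0 → (3, 0)
D, invoked 7, takes VC(B)=(2, 0), VC(C)=(3, 0) under max, adds 1 for P0 → (4, 0)
E, invoked 9, takes VC(D)=(4, 0) under max, adds 1 for P0 → (5, 0)
target: VC(B) = (2, 0)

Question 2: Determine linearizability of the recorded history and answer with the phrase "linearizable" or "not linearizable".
linearizable

witness order: A, B, C, D, E, F
after step 1 (A poll() → empty): queue <>
after step 2 (B offer(87)): queue <87>
after step 3 (C offer(53)): queue <87,53>
after step 4 (D poll() → 87): queue <53>
after step 5 (E offer(6)): queue <53,6>
after step 6 (F offer(67)): queue <53,6,67>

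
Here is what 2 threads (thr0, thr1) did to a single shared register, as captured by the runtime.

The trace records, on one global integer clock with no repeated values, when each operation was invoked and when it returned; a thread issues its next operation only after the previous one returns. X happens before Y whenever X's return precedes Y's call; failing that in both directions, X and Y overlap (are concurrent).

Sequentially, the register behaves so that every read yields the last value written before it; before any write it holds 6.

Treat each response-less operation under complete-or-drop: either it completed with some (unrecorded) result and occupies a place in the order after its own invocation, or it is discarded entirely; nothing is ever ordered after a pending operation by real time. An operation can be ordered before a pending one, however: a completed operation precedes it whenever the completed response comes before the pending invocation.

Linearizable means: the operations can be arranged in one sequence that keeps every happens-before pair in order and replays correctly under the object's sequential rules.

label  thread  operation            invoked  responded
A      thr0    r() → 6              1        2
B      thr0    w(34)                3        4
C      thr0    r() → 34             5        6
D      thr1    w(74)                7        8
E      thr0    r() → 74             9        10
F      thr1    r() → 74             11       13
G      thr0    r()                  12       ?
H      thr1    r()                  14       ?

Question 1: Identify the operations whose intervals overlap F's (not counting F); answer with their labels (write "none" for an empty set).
G

overlap test against F [11,13]: concurrent iff the interval meets 11..13
A [1,2]: before
B [3,4]: before
C [5,6]: before
D [7,8]: before
E [9,10]: before
G [12,…): concurrent
H [14,…): after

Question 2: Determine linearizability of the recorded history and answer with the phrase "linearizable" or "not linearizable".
linearizable

a witness: A, B, C, D, E, F
1. A r() → 6, leaving value 6
2. B w(34), leaving value 34
3. C r() → 34, leaving value 34
4. D w(74), leaving value 74
5. E r() → 74, leaving value 74
6. F r() → 74, leaving value 74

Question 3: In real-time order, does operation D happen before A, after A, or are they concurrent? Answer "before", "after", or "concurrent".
after

D spans [7,8], A spans [1,2]
resp(A)=2 < inv(D)=7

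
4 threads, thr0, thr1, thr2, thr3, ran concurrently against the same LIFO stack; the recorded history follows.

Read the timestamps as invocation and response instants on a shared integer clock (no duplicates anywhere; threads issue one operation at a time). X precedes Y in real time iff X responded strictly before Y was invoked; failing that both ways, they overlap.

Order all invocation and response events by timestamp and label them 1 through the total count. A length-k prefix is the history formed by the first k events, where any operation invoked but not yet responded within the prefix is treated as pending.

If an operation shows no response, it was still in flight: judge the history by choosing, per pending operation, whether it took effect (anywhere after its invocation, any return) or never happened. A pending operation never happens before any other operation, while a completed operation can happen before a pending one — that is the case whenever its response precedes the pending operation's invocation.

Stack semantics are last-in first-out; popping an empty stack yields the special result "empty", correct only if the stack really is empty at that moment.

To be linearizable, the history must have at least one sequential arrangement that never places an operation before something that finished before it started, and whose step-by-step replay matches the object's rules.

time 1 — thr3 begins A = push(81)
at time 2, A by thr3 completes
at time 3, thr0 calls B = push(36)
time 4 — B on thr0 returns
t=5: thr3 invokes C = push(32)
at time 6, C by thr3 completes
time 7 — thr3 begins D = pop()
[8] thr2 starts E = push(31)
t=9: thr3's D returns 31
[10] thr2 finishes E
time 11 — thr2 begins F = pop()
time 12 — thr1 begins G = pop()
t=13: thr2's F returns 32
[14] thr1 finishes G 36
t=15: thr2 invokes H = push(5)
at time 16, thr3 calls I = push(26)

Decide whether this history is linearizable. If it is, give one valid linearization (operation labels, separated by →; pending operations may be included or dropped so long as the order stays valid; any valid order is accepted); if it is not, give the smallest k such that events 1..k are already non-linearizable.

linearizable — witness: A → B → C → E → D → F → G

1. A push(81), leaving stack <81>
2. B push(36), leaving stack <81,36>
3. C push(32), leaving stack <81,36,32>
4. E push(31), leaving stack <81,36,32,31>
5. D pop() → 31, leaving stack <81,36,32>
6. F pop() → 32, leaving stack <81,36>
7. G pop() → 36, leaving stack <81>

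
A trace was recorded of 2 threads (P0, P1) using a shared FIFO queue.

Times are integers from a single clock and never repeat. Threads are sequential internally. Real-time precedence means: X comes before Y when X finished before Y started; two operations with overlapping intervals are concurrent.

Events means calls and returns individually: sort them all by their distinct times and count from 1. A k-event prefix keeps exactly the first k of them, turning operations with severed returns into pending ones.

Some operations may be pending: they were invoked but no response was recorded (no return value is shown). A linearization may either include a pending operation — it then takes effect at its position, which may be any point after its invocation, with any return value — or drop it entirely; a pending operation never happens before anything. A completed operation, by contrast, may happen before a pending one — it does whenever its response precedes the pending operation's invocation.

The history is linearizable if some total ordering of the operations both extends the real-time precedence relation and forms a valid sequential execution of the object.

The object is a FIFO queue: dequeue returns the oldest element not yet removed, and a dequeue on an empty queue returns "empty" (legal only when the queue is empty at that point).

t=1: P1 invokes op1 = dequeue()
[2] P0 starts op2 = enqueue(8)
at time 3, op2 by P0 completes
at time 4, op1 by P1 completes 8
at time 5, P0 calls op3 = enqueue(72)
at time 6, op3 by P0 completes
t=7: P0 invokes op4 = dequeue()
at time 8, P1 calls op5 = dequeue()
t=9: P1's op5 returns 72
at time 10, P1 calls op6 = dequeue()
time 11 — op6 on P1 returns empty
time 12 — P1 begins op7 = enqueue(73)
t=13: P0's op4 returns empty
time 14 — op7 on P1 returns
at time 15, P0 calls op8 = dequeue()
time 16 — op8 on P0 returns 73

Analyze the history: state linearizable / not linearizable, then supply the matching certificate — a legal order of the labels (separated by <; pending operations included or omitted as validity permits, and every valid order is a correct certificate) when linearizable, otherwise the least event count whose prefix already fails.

1. op2 enqueue(8), leaving queue <8>
2. op1 dequeue() → 8, leaving queue <>
3. op3 enqueue(72), leaving queue <72>
4. op5 dequeue() → 72, leaving queue <>
5. op4 dequeue() → empty, leaving queue <>
6. op6 dequeue() → empty, leaving queue <>
7. op7 enqueue(73), leaving queue <73>
8. op8 dequeue() → 73, leaving queue <>

linearizable — witness: op2 < op1 < op3 < op5 < op4 < op6 < op7 < op8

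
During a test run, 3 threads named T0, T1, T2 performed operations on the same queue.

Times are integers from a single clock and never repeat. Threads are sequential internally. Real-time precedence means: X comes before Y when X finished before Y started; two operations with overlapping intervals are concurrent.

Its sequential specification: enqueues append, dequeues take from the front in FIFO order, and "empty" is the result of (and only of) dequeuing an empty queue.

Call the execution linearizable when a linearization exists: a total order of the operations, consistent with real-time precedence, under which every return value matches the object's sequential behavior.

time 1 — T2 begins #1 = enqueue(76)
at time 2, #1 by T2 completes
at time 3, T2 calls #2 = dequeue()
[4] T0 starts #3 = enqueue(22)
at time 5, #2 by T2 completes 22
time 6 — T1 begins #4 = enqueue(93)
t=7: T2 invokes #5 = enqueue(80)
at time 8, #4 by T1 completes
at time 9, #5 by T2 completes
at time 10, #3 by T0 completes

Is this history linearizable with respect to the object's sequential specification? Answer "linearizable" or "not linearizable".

not linearizable

events 1..4 are fine; event 5 — the response of #2 at time 5 — makes the prefix non-linearizable
one real-time candidate order over the 2 completed operations — the queue replay rejects it
no escape via the 1 pending operation (#3): every completion choice fails
for example #1, #2 (pending dropped) fails at step 2: #2 dequeue() → 22 is not legal there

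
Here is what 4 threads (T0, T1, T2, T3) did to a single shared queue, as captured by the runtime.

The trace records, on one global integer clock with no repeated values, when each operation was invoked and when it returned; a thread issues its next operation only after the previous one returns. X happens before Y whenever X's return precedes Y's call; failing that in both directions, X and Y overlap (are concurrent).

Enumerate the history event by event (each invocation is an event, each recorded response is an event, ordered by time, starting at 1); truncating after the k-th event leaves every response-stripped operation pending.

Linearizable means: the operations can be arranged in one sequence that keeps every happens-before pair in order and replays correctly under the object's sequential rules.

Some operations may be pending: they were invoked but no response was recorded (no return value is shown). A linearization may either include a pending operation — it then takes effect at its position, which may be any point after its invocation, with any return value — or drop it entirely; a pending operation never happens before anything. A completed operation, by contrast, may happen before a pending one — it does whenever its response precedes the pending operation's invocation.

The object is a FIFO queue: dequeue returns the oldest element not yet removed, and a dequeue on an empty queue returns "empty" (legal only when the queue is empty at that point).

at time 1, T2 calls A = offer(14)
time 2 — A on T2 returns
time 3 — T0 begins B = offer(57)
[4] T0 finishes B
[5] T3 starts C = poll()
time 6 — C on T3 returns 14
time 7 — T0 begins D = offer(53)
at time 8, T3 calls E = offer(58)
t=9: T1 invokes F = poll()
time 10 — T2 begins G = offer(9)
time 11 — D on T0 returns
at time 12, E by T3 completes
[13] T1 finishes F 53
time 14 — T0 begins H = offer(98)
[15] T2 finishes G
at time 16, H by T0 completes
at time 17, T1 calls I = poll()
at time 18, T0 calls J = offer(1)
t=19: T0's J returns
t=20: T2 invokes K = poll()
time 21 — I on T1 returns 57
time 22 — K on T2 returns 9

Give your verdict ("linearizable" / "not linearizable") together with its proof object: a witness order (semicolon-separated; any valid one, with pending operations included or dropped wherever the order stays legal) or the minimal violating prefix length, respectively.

the violation lands at event 13, F's response at time 13: events 1..12 linearize, events 1..13 do not
6 completed operations, 6 real-time-consistent orders — every queue replay fails
no escape via the 1 pending operation (G): every completion choice fails
e.g. A, B, C, D, E, F (pending dropped): illegal at step 6, since F poll() → 53 cannot apply there
e.g. A, B, C, D, F, E (pending dropped): illegal at step 5, since F poll() → 53 cannot apply there

not linearizable — minimal violating prefix: 13 events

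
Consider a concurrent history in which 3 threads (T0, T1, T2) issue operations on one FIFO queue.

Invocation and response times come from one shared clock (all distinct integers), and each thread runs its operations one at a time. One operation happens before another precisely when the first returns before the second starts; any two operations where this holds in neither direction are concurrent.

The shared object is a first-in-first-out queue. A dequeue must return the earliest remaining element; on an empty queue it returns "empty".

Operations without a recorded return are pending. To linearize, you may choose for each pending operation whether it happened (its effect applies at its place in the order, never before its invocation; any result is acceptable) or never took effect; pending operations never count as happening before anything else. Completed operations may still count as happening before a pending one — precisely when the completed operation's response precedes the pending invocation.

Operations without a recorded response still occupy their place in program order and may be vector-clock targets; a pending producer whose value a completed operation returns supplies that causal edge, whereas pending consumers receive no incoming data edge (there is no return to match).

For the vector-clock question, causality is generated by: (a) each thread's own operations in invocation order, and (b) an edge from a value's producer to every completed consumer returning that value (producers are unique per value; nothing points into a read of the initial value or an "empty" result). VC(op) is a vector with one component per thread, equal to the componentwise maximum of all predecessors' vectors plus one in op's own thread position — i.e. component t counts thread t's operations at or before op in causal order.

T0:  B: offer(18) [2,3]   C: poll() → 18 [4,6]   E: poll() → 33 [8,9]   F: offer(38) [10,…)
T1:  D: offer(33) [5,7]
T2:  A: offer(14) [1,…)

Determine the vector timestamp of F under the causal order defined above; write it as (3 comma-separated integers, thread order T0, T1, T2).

A (invocation 1): nothing precedes it; T2's component alone gives (0, 0, 1)
D (invocation 5): nothing precedes it; T1's component alone gives (0, 1, 0)
B (invocation 2): nothing precedes it; T0's component alone gives (1, 0, 0)
invoked at 4, C merges VC(B)=(1, 0, 0) and bumps T0's slot → (2, 0, 0)
invoked at 8, E merges VC(C)=(2, 0, 0), VC(D)=(0, 1, 0) and bumps T0's slot → (3, 1, 0)
invoked at 10, F merges VC(E)=(3, 1, 0) and bumps T0's slot → (4, 1, 0)
target: VC(F) = (4, 1, 0)

(4, 1, 0)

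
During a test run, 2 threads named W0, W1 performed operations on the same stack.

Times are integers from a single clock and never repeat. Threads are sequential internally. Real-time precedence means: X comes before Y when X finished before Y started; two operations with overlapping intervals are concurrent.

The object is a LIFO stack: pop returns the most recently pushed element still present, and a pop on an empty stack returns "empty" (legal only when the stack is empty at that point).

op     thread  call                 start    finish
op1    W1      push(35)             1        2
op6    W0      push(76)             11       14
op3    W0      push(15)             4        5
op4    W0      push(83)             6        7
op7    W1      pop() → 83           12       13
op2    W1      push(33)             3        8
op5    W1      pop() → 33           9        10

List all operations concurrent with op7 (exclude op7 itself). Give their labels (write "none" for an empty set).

overlap test against op7 [12,13]: concurrent iff the interval meets 12..13
op1 [1,2]: before
op2 [3,8]: before
op3 [4,5]: before
op4 [6,7]: before
op5 [9,10]: before
op6 [11,14]: concurrent

op6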